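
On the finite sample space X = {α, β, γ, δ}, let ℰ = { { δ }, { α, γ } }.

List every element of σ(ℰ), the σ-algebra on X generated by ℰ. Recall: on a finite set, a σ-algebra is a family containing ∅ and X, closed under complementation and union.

Start: ℰ ∪ {∅, X} = { {  }, { δ }, { α, γ }, X }.
Step 1. New:
  { β, δ }  = complement { α, γ }
  { α, β, γ }  = complement { δ }
  { α, γ, δ }  = { α, γ } ∪ { δ }
  [7 total]
Step 2 (1 new):
  { β }  = complement { α, γ, δ }
  [8 total]
Step 3 adds nothing — fixpoint reached.

|σ(ℰ)| = 8.  σ(ℰ) = { {  }, { β }, { δ }, { α, γ }, { β, δ }, { α, β, γ }, { α, γ, δ }, X }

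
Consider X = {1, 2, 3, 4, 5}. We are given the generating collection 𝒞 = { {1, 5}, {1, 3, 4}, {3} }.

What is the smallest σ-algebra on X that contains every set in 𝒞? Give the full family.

Take S₀ = 𝒞 ∪ {∅, X} = { {}, {3}, {1, 5}, {1, 3, 4}, X }.
Step 1 (5 new):
  {2, 5}  = X∖{1, 3, 4}
  {1, 3, 5}  = {3} ∪ {1, 5}
  {2, 3, 4}  = X∖{1, 5}
  {1, 2, 4, 5}  = X∖{3}
  {1, 3, 4, 5}  = {1, 3, 4} ∪ {1, 5}
  (now 10)
Step 2. New:
  {2}  = X∖{1, 3, 4, 5}
  {2, 4}  = X∖{1, 3, 5}
  {1, 2, 5}  = {2, 5} ∪ {1, 5}
  {2, 3, 5}  = {2, 5} ∪ {3}
  {1, 2, 3, 4}  = {2, 3, 4} ∪ {1, 3, 4}
  {1, 2, 3, 5}  = {2, 5} ∪ {1, 3, 5}
  {2, 3, 4, 5}  = {2, 5} ∪ {2, 3, 4}
  (now 17)
Step 3 (7 new):
  {1}  = X∖{2, 3, 4, 5}
  {4}  = X∖{1, 2, 3, 5}
  {5}  = X∖{1, 2, 3, 4}
  {1, 4}  = X∖{2, 3, 5}
  {2, 3}  = {3} ∪ {2}
  {3, 4}  = X∖{1, 2, 5}
  {2, 4, 5}  = {2, 5} ∪ {2, 4}
  (now 24)
Step 4: 8 new —
  {1, 2}  = {2} ∪ {1}
  {1, 3}  = X∖{2, 4, 5}
  {3, 5}  = {5} ∪ {3}
  {4, 5}  = {5} ∪ {4}
  {1, 2, 3}  = {2, 3} ∪ {1}
  {1, 2, 4}  = {2} ∪ {1, 4}
  {1, 4, 5}  = X∖{2, 3}
  {3, 4, 5}  = {3, 4} ∪ {5}
  (now 32)
Step 5: no new sets; the family is a σ-algebra.

Hence σ(𝒞) has 32 members: { {}, {1}, {2}, {3}, {4}, {5}, {1, 2}, {1, 3}, {1, 4}, {1, 5}, {2, 3}, {2, 4}, {2, 5}, {3, 4}, {3, 5}, {4, 5}, {1, 2, 3}, {1, 2, 4}, {1, 2, 5}, {1, 3, 4}, {1, 3, 5}, {1, 4, 5}, {2, 3, 4}, {2, 3, 5}, {2, 4, 5}, {3, 4, 5}, {1, 2, 3, 4}, {1, 2, 3, 5}, {1, 2, 4, 5}, {1, 3, 4, 5}, {2, 3, 4, 5}, X }.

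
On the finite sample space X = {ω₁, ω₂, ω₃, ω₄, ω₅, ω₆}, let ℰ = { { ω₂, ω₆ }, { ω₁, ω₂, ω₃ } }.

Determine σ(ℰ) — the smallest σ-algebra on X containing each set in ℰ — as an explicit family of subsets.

Seed the family with ℰ together with ∅ and X: { {  }, { ω₂, ω₆ }, { ω₁, ω₂, ω₃ }, X }.
Iteration 1 (3 new):
  { ω₄, ω₅, ω₆ }  = { ω₁, ω₂, ω₃ }ᶜ
  { ω₁, ω₂, ω₃, ω₆ }  = { ω₂, ω₆ } ∪ { ω₁, ω₂, ω₃ }
  { ω₁, ω₃, ω₄, ω₅ }  = { ω₂, ω₆ }ᶜ
  — 7 sets.
Iteration 2: +4 →
  { ω₄, ω₅ }  = { ω₁, ω₂, ω₃, ω₆ }ᶜ
  { ω₂, ω₄, ω₅, ω₆ }  = { ω₂, ω₆ } ∪ { ω₄, ω₅, ω₆ }
  { ω₁, ω₂, ω₃, ω₄, ω₅ }  = { ω₁, ω₂, ω₃ } ∪ { ω₁, ω₃, ω₄, ω₅ }
  { ω₁, ω₃, ω₄, ω₅, ω₆ }  = { ω₁, ω₃, ω₄, ω₅ } ∪ { ω₄, ω₅, ω₆ }
  — 11 sets.
Iteration 3: 3 new —
  { ω₂ }  = { ω₁, ω₃, ω₄, ω₅, ω₆ }ᶜ
  { ω₆ }  = { ω₁, ω₂, ω₃, ω₄, ω₅ }ᶜ
  { ω₁, ω₃ }  = { ω₂, ω₄, ω₅, ω₆ }ᶜ
  — 14 sets.
Iteration 4: +2 →
  { ω₁, ω₃, ω₆ }  = { ω₁, ω₃ } ∪ { ω₆ }
  { ω₂, ω₄, ω₅ }  = { ω₄, ω₅ } ∪ { ω₂ }
  — 16 sets.
Iteration 5 adds nothing — fixpoint reached.

σ(ℰ) = { {  }, { ω₂ }, { ω₆ }, { ω₁, ω₃ }, { ω₂, ω₆ }, { ω₄, ω₅ }, { ω₁, ω₂, ω₃ }, { ω₁, ω₃, ω₆ }, { ω₂, ω₄, ω₅ }, { ω₄, ω₅, ω₆ }, { ω₁, ω₂, ω₃, ω₆ }, { ω₁, ω₃, ω₄, ω₅ }, { ω₂, ω₄, ω₅, ω₆ }, { ω₁, ω₂, ω₃, ω₄, ω₅ }, { ω₁, ω₃, ω₄, ω₅, ω₆ }, X }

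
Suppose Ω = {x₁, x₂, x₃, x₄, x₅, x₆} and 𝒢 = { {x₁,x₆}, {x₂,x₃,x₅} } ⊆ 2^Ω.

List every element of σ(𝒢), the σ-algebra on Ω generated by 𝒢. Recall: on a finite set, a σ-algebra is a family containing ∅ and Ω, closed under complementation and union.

|σ(𝒢)| = 8.  σ(𝒢) = { {}, {x₄}, {x₁,x₆}, {x₁,x₄,x₆}, {x₂,x₃,x₅}, {x₂,x₃,x₄,x₅}, {x₁,x₂,x₃,x₅,x₆}, Ω }

Working:
Seed the family with 𝒢 together with ∅ and Ω: { {}, {x₁,x₆}, {x₂,x₃,x₅}, Ω }.
Pass 1: 3 new —
  {x₁,x₄,x₆}  = Ω∖{x₂,x₃,x₅}
  {x₂,x₃,x₄,x₅}  = Ω∖{x₁,x₆}
  {x₁,x₂,x₃,x₅,x₆}  = {x₂,x₃,x₅} ∪ {x₁,x₆}
Pass 2 (1 new):
  {x₄}  = Ω∖{x₁,x₂,x₃,x₅,x₆}
Pass 3: closed — nothing new.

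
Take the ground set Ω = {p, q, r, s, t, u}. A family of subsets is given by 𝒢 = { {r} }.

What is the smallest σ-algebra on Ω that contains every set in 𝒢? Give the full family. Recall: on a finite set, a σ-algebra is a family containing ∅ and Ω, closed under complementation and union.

|σ(𝒢)| = 4.  σ(𝒢) = { {}, {r}, {p,q,s,t,u}, Ω }

Working:
Seed the family with 𝒢 together with ∅ and Ω: { {}, {r}, Ω }.
Round 1. New:
  {p,q,s,t,u}  = {r}ᶜ
  |family| = 4
Round 2 adds nothing — fixpoint reached.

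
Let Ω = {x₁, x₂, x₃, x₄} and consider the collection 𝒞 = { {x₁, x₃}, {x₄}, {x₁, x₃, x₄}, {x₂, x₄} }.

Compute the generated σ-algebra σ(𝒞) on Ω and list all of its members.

σ(𝒞) = { ∅, {x₂}, {x₄}, {x₁, x₃}, {x₂, x₄}, {x₁, x₂, x₃}, {x₁, x₃, x₄}, Ω }

Check:
Take S₀ = 𝒞 ∪ {∅, Ω} = { ∅, {x₄}, {x₁, x₃}, {x₂, x₄}, {x₁, x₃, x₄}, Ω }.
Round 1 adds 2:
  {x₂}  = Ω∖{x₁, x₃, x₄}
  {x₁, x₂, x₃}  = Ω∖{x₄}
After Round 2 the family is unchanged; done.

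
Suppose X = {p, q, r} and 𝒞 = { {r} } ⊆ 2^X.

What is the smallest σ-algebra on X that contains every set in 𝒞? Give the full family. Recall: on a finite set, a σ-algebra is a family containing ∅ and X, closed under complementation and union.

σ(𝒞) (4 sets): { ∅, {r}, {p,q}, X }

Working:
Begin from { ∅, {r}, X } (that is, 𝒞 plus ∅ and X).
Pass 1 adds 1:
  {p,q}  = complement {r}
  (now 4)
Pass 2: already closed under ᶜ and ∪.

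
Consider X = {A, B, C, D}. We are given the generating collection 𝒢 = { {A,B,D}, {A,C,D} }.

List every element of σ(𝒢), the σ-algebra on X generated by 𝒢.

Initial family (4 sets): { {}, {A,B,D}, {A,C,D}, X }.
Pass 1 adds 2:
  {B}  = X∖{A,C,D}
  {C}  = X∖{A,B,D}
  |family| = 6
Pass 2. New:
  {B,C}  = {C} ∪ {B}
  |family| = 7
Pass 3: 1 new —
  {A,D}  = X∖{B,C}
  |family| = 8
Pass 4: no new sets; the family is a σ-algebra.

Therefore σ(𝒢) = { {}, {B}, {C}, {A,D}, {B,C}, {A,B,D}, {A,C,D}, X } (|σ(𝒢)| = 8).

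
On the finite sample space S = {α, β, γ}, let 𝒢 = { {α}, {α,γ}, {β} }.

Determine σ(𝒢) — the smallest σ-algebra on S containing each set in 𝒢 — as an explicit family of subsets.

Begin from { ∅, {α}, {β}, {α,γ}, S } (that is, 𝒢 plus ∅ and S).
Round 1. New:
  {α,β}  = {β} ∪ {α}
  {β,γ}  = complement {α}
  [7 total]
Round 2: 1 new —
  {γ}  = complement {α,β}
  [8 total]
Round 3: stable.

σ(𝒢) = { ∅, {α}, {β}, {γ}, {α,β}, {α,γ}, {β,γ}, S }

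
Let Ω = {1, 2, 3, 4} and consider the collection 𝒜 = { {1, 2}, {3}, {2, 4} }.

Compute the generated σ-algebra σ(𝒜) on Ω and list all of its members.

σ(𝒜) = { ∅, {1}, {2}, {3}, {4}, {1, 2}, {1, 3}, {1, 4}, {2, 3}, {2, 4}, {3, 4}, {1, 2, 3}, {1, 2, 4}, {1, 3, 4}, {2, 3, 4}, Ω }

Derivation:
Begin from { ∅, {3}, {1, 2}, {2, 4}, Ω } (that is, 𝒜 plus ∅ and Ω).
Iteration 1: 5 new —
  {1, 3}  = Ω∖{2, 4}
  {3, 4}  = Ω∖{1, 2}
  {1, 2, 3}  = {3} ∪ {1, 2}
  {1, 2, 4}  = Ω∖{3}
  {2, 3, 4}  = {3} ∪ {2, 4}
  [10 total]
Iteration 2 adds 3:
  {1}  = Ω∖{2, 3, 4}
  {4}  = Ω∖{1, 2, 3}
  {1, 3, 4}  = {3, 4} ∪ {1, 3}
  [13 total]
Iteration 3 (2 new):
  {2}  = Ω∖{1, 3, 4}
  {1, 4}  = {4} ∪ {1}
  [15 total]
Iteration 4 (1 new):
  {2, 3}  = Ω∖{1, 4}
  [16 total]
Iteration 5: no new sets; the family is a σ-algebra.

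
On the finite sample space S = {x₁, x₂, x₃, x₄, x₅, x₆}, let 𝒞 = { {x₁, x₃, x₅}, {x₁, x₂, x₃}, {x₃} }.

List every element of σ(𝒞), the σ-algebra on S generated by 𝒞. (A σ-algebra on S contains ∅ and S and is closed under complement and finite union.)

|σ(𝒞)| = 32.  σ(𝒞) = { ∅, {x₁}, {x₂}, {x₃}, {x₅}, {x₁, x₂}, {x₁, x₃}, {x₁, x₅}, {x₂, x₃}, {x₂, x₅}, {x₃, x₅}, {x₄, x₆}, {x₁, x₂, x₃}, {x₁, x₂, x₅}, {x₁, x₃, x₅}, {x₁, x₄, x₆}, {x₂, x₃, x₅}, {x₂, x₄, x₆}, {x₃, x₄, x₆}, {x₄, x₅, x₆}, {x₁, x₂, x₃, x₅}, {x₁, x₂, x₄, x₆}, {x₁, x₃, x₄, x₆}, {x₁, x₄, x₅, x₆}, {x₂, x₃, x₄, x₆}, {x₂, x₄, x₅, x₆}, {x₃, x₄, x₅, x₆}, {x₁, x₂, x₃, x₄, x₆}, {x₁, x₂, x₄, x₅, x₆}, {x₁, x₃, x₄, x₅, x₆}, {x₂, x₃, x₄, x₅, x₆}, S }

Trace:
Seed the family with 𝒞 together with ∅ and S: { ∅, {x₃}, {x₁, x₂, x₃}, {x₁, x₃, x₅}, S }.
Pass 1 adds 4:
  {x₂, x₄, x₆}  = S∖{x₁, x₃, x₅}
  {x₄, x₅, x₆}  = S∖{x₁, x₂, x₃}
  {x₁, x₂, x₃, x₅}  = {x₁, x₂, x₃} ∪ {x₁, x₃, x₅}
  {x₁, x₂, x₄, x₅, x₆}  = S∖{x₃}
  — 9 sets.
Pass 2 (6 new):
  {x₄, x₆}  = S∖{x₁, x₂, x₃, x₅}
  {x₂, x₃, x₄, x₆}  = {x₂, x₄, x₆} ∪ {x₃}
  {x₂, x₄, x₅, x₆}  = {x₂, x₄, x₆} ∪ {x₄, x₅, x₆}
  {x₃, x₄, x₅, x₆}  = {x₃} ∪ {x₄, x₅, x₆}
  {x₁, x₂, x₃, x₄, x₆}  = {x₂, x₄, x₆} ∪ {x₁, x₂, x₃}
  {x₁, x₃, x₄, x₅, x₆}  = {x₁, x₃, x₅} ∪ {x₄, x₅, x₆}
  — 15 sets.
Pass 3: 7 new —
  {x₂}  = S∖{x₁, x₃, x₄, x₅, x₆}
  {x₅}  = S∖{x₁, x₂, x₃, x₄, x₆}
  {x₁, x₂}  = S∖{x₃, x₄, x₅, x₆}
  {x₁, x₃}  = S∖{x₂, x₄, x₅, x₆}
  {x₁, x₅}  = S∖{x₂, x₃, x₄, x₆}
  {x₃, x₄, x₆}  = {x₃} ∪ {x₄, x₆}
  {x₂, x₃, x₄, x₅, x₆}  = {x₂, x₄, x₆} ∪ {x₃, x₄, x₅, x₆}
  — 22 sets.
Pass 4: 8 new —
  {x₁}  = S∖{x₂, x₃, x₄, x₅, x₆}
  {x₂, x₃}  = {x₂} ∪ {x₃}
  {x₂, x₅}  = {x₂} ∪ {x₅}
  {x₃, x₅}  = {x₅} ∪ {x₃}
  {x₁, x₂, x₅}  = S∖{x₃, x₄, x₆}
  {x₁, x₂, x₄, x₆}  = {x₂, x₄, x₆} ∪ {x₁, x₂}
  {x₁, x₃, x₄, x₆}  = {x₁, x₃} ∪ {x₃, x₄, x₆}
  {x₁, x₄, x₅, x₆}  = {x₁, x₅} ∪ {x₄, x₆}
  — 30 sets.
Pass 5 (2 new):
  {x₁, x₄, x₆}  = {x₄, x₆} ∪ {x₁}
  {x₂, x₃, x₅}  = {x₂, x₅} ∪ {x₃}
  — 32 sets.
After Pass 6 the family is unchanged; done.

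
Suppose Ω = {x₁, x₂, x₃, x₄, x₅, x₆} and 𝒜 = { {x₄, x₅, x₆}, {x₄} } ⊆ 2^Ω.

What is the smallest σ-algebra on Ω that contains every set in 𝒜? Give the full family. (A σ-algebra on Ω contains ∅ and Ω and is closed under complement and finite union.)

Seed the family with 𝒜 together with ∅ and Ω: { ∅, {x₄}, {x₄, x₅, x₆}, Ω }.
Round 1 (2 new):
  {x₁, x₂, x₃}  = {x₄, x₅, x₆}ᶜ
  {x₁, x₂, x₃, x₅, x₆}  = {x₄}ᶜ
  (now 6)
Round 2: 1 new —
  {x₁, x₂, x₃, x₄}  = {x₁, x₂, x₃} ∪ {x₄}
  (now 7)
Round 3. New:
  {x₅, x₆}  = {x₁, x₂, x₃, x₄}ᶜ
  (now 8)
Round 4: stable.

Hence σ(𝒜) has 8 members: { ∅, {x₄}, {x₅, x₆}, {x₁, x₂, x₃}, {x₄, x₅, x₆}, {x₁, x₂, x₃, x₄}, {x₁, x₂, x₃, x₅, x₆}, Ω }.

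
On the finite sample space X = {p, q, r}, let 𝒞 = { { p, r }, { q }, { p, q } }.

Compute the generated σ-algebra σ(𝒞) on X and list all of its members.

Initial family (5 sets): { {}, { q }, { p, q }, { p, r }, X }.
Pass 1 adds 1:
  { r }  = ᶜ of { p, q }
Pass 2: +1 →
  { q, r }  = { r } ∪ { q }
Pass 3: 1 new —
  { p }  = ᶜ of { q, r }
Pass 4 adds nothing — fixpoint reached.

Hence σ(𝒞) has 8 members: { {}, { p }, { q }, { r }, { p, q }, { p, r }, { q, r }, X }.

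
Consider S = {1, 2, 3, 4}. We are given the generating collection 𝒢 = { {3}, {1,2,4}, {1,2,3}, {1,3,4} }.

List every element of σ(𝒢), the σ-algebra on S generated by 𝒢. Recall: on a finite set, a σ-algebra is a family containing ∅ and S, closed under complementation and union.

σ(𝒢) (16 sets): { {}, {1}, {2}, {3}, {4}, {1,2}, {1,3}, {1,4}, {2,3}, {2,4}, {3,4}, {1,2,3}, {1,2,4}, {1,3,4}, {2,3,4}, S }

Working:
Take S₀ = 𝒢 ∪ {∅, S} = { {}, {3}, {1,2,3}, {1,2,4}, {1,3,4}, S }.
Step 1. New:
  {2}  = complement {1,3,4}
  {4}  = complement {1,2,3}
  [8 total]
Step 2: +3 →
  {2,3}  = {3} ∪ {2}
  {2,4}  = {4} ∪ {2}
  {3,4}  = {4} ∪ {3}
  [11 total]
Step 3: +4 →
  {1,2}  = complement {3,4}
  {1,3}  = complement {2,4}
  {1,4}  = complement {2,3}
  {2,3,4}  = {3} ∪ {2,4}
  [15 total]
Step 4. New:
  {1}  = complement {2,3,4}
  [16 total]
Step 5: closed — nothing new.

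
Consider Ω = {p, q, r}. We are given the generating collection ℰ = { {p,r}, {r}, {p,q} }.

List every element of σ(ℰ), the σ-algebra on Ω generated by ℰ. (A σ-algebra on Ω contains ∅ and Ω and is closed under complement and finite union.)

|σ(ℰ)| = 8.  σ(ℰ) = { {}, {p}, {q}, {r}, {p,q}, {p,r}, {q,r}, Ω }

Check:
Take S₀ = ℰ ∪ {∅, Ω} = { {}, {r}, {p,q}, {p,r}, Ω }.
Step 1: +1 →
  {q}  = complement {p,r}
  [6 total]
Step 2: 1 new —
  {q,r}  = {r} ∪ {q}
  [7 total]
Step 3 adds 1:
  {p}  = complement {q,r}
  [8 total]
Step 4: no new sets; the family is a σ-algebra.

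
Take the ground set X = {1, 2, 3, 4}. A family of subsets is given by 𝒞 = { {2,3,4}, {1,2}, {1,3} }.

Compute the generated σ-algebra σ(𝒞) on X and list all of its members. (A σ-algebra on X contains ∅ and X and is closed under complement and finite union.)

Seed the family with 𝒞 together with ∅ and X: { {}, {1,2}, {1,3}, {2,3,4}, X }.
Round 1: +4 →
  {1}  = complement {2,3,4}
  {2,4}  = complement {1,3}
  {3,4}  = complement {1,2}
  {1,2,3}  = {1,2} ∪ {1,3}
  [9 total]
Round 2: 3 new —
  {4}  = complement {1,2,3}
  {1,2,4}  = {1,2} ∪ {2,4}
  {1,3,4}  = {3,4} ∪ {1,3}
  [12 total]
Round 3: 3 new —
  {2}  = complement {1,3,4}
  {3}  = complement {1,2,4}
  {1,4}  = {4} ∪ {1}
  [15 total]
Round 4: +1 →
  {2,3}  = complement {1,4}
  [16 total]
Round 5: closed — nothing new.

σ(𝒞) = { {}, {1}, {2}, {3}, {4}, {1,2}, {1,3}, {1,4}, {2,3}, {2,4}, {3,4}, {1,2,3}, {1,2,4}, {1,3,4}, {2,3,4}, X }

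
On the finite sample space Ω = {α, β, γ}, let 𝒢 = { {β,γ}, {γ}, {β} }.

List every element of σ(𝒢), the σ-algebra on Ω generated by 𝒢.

σ(𝒢) = { ∅, {α}, {β}, {γ}, {α,β}, {α,γ}, {β,γ}, Ω }

Trace:
Take S₀ = 𝒢 ∪ {∅, Ω} = { ∅, {β}, {γ}, {β,γ}, Ω }.
Iteration 1 (3 new):
  {α}  = {β,γ}ᶜ
  {α,β}  = {γ}ᶜ
  {α,γ}  = {β}ᶜ
  — 8 sets.
Iteration 2: closed — nothing new.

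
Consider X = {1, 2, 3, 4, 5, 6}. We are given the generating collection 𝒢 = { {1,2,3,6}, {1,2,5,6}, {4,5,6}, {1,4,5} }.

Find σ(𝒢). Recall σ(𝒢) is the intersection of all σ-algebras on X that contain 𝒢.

σ(𝒢) (64 sets): { ∅, {1}, {2}, {3}, {4}, {5}, {6}, {1,2}, {1,3}, {1,4}, {1,5}, {1,6}, {2,3}, {2,4}, {2,5}, {2,6}, {3,4}, {3,5}, {3,6}, {4,5}, {4,6}, {5,6}, {1,2,3}, {1,2,4}, {1,2,5}, {1,2,6}, {1,3,4}, {1,3,5}, {1,3,6}, {1,4,5}, {1,4,6}, {1,5,6}, {2,3,4}, {2,3,5}, {2,3,6}, {2,4,5}, {2,4,6}, {2,5,6}, {3,4,5}, {3,4,6}, {3,5,6}, {4,5,6}, {1,2,3,4}, {1,2,3,5}, {1,2,3,6}, {1,2,4,5}, {1,2,4,6}, {1,2,5,6}, {1,3,4,5}, {1,3,4,6}, {1,3,5,6}, {1,4,5,6}, {2,3,4,5}, {2,3,4,6}, {2,3,5,6}, {2,4,5,6}, {3,4,5,6}, {1,2,3,4,5}, {1,2,3,4,6}, {1,2,3,5,6}, {1,2,4,5,6}, {1,3,4,5,6}, {2,3,4,5,6}, X }

Derivation:
Seed the family with 𝒢 together with ∅ and X: { ∅, {1,4,5}, {4,5,6}, {1,2,3,6}, {1,2,5,6}, X }.
Step 1 adds 7:
  {3,4}  = ᶜ of {1,2,5,6}
  {4,5}  = ᶜ of {1,2,3,6}
  {1,2,3}  = ᶜ of {4,5,6}
  {2,3,6}  = ᶜ of {1,4,5}
  {1,4,5,6}  = {1,4,5} ∪ {4,5,6}
  {1,2,3,5,6}  = {1,2,3,6} ∪ {1,2,5,6}
  {1,2,4,5,6}  = {1,4,5} ∪ {1,2,5,6}
  |family| = 13
Step 2 adds 12:
  {3}  = ᶜ of {1,2,4,5,6}
  {4}  = ᶜ of {1,2,3,5,6}
  {2,3}  = ᶜ of {1,4,5,6}
  {3,4,5}  = {3,4} ∪ {4,5}
  {1,2,3,4}  = {3,4} ∪ {1,2,3}
  {1,3,4,5}  = {1,4,5} ∪ {3,4}
  {2,3,4,6}  = {3,4} ∪ {2,3,6}
  {3,4,5,6}  = {3,4} ∪ {4,5,6}
  {1,2,3,4,5}  = {1,4,5} ∪ {1,2,3}
  {1,2,3,4,6}  = {3,4} ∪ {1,2,3,6}
  {1,3,4,5,6}  = {3,4} ∪ {1,4,5,6}
  {2,3,4,5,6}  = {2,3,6} ∪ {4,5}
  |family| = 25
Step 3: 11 new —
  {1}  = ᶜ of {2,3,4,5,6}
  {2}  = ᶜ of {1,3,4,5,6}
  {5}  = ᶜ of {1,2,3,4,6}
  {6}  = ᶜ of {1,2,3,4,5}
  {1,2}  = ᶜ of {3,4,5,6}
  {1,5}  = ᶜ of {2,3,4,6}
  {2,6}  = ᶜ of {1,3,4,5}
  {5,6}  = ᶜ of {1,2,3,4}
  {1,2,6}  = ᶜ of {3,4,5}
  {2,3,4}  = {3,4} ∪ {2,3}
  {2,3,4,5}  = {3,4,5} ∪ {2,3}
  |family| = 36
Step 4. New:
  {1,3}  = {1} ∪ {3}
  {1,4}  = {1} ∪ {4}
  {1,6}  = ᶜ of {2,3,4,5}
  {2,4}  = {2} ∪ {4}
  {2,5}  = {2} ∪ {5}
  {3,5}  = {5} ∪ {3}
  {3,6}  = {6} ∪ {3}
  {4,6}  = {6} ∪ {4}
  {1,2,4}  = {1,2} ∪ {4}
  {1,2,5}  = {1,2} ∪ {5}
  {1,3,4}  = {3,4} ∪ {1}
  {1,3,5}  = {3} ∪ {1,5}
  {1,5,6}  = ᶜ of {2,3,4}
  {2,3,5}  = {5} ∪ {2,3}
  {2,4,5}  = {2} ∪ {4,5}
  {2,4,6}  = {2,6} ∪ {4}
  {2,5,6}  = {5,6} ∪ {2}
  {3,4,6}  = {3,4} ∪ {6}
  {3,5,6}  = {5,6} ∪ {3}
  {1,2,3,5}  = {1,2,3} ∪ {5}
  {1,2,4,5}  = {1,4,5} ∪ {1,2}
  {1,2,4,6}  = {4} ∪ {1,2,6}
  {2,3,5,6}  = {5,6} ∪ {2,3,6}
  {2,4,5,6}  = {2} ∪ {4,5,6}
  |family| = 60
Step 5 adds 4:
  {1,3,6}  = ᶜ of {2,4,5}
  {1,4,6}  = ᶜ of {2,3,5}
  {1,3,4,6}  = ᶜ of {2,5}
  {1,3,5,6}  = ᶜ of {2,4}
  |family| = 64
Step 6: closed — nothing new.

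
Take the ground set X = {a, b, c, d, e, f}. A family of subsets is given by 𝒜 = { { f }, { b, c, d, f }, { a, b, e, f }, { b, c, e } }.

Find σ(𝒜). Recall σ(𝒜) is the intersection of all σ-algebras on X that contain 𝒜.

Start: 𝒜 ∪ {∅, X} = { ∅, { f }, { b, c, e }, { a, b, e, f }, { b, c, d, f }, X }.
Round 1. New:
  { a, e }  = ᶜ of { b, c, d, f }
  { c, d }  = ᶜ of { a, b, e, f }
  { a, d, f }  = ᶜ of { b, c, e }
  { b, c, e, f }  = { b, c, e } ∪ { f }
  { a, b, c, d, e }  = ᶜ of { f }
  { a, b, c, e, f }  = { b, c, e } ∪ { a, b, e, f }
  { b, c, d, e, f }  = { b, c, e } ∪ { b, c, d, f }
  [13 total]
Round 2 adds 12:
  { a }  = ᶜ of { b, c, d, e, f }
  { d }  = ᶜ of { a, b, c, e, f }
  { a, d }  = ᶜ of { b, c, e, f }
  { a, e, f }  = { f } ∪ { a, e }
  { c, d, f }  = { c, d } ∪ { f }
  { a, b, c, e }  = { b, c, e } ∪ { a, e }
  { a, c, d, e }  = { c, d } ∪ { a, e }
  { a, c, d, f }  = { c, d } ∪ { a, d, f }
  { a, d, e, f }  = { a, d, f } ∪ { a, e }
  { b, c, d, e }  = { c, d } ∪ { b, c, e }
  { a, b, c, d, f }  = { a, d, f } ∪ { b, c, d, f }
  { a, b, d, e, f }  = { a, d, f } ∪ { a, b, e, f }
  [25 total]
Round 3. New:
  { c }  = ᶜ of { a, b, d, e, f }
  { e }  = ᶜ of { a, b, c, d, f }
  { a, f }  = ᶜ of { b, c, d, e }
  { b, c }  = ᶜ of { a, d, e, f }
  { b, e }  = ᶜ of { a, c, d, f }
  { b, f }  = ᶜ of { a, c, d, e }
  { d, f }  = ᶜ of { a, b, c, e }
  { a, b, e }  = ᶜ of { c, d, f }
  { a, c, d }  = { c, d } ∪ { a, d }
  { a, d, e }  = { a, d } ∪ { a, e }
  { b, c, d }  = ᶜ of { a, e, f }
  { a, c, d, e, f }  = { c, d } ∪ { a, d, e, f }
  [37 total]
Round 4: +23 →
  { b }  = ᶜ of { a, c, d, e, f }
  { a, c }  = { a } ∪ { c }
  { c, e }  = { e } ∪ { c }
  { c, f }  = { f } ∪ { c }
  { d, e }  = { e } ∪ { d }
  { e, f }  = { f } ∪ { e }
  { a, b, c }  = { a } ∪ { b, c }
  { a, b, f }  = { a } ∪ { b, f }
  { a, c, e }  = { c } ∪ { a, e }
  { a, c, f }  = { a, f } ∪ { c }
  { b, c, f }  = ᶜ of { a, d, e }
  { b, d, e }  = { b, e } ∪ { d }
  { b, d, f }  = { b, f } ∪ { d }
  { b, e, f }  = ᶜ of { a, c, d }
  { c, d, e }  = { c, d } ∪ { e }
  { d, e, f }  = { e } ∪ { d, f }
  { a, b, c, d }  = { b, c, d } ∪ { a }
  { a, b, c, f }  = { a, f } ∪ { b, c }
  { a, b, d, e }  = { a, d, e } ∪ { b, e }
  { a, b, d, f }  = { a, d, f } ∪ { b, f }
  { a, c, e, f }  = { c } ∪ { a, e, f }
  { b, d, e, f }  = { b, e } ∪ { d, f }
  { c, d, e, f }  = { e } ∪ { c, d, f }
  [60 total]
Round 5 adds 4:
  { a, b }  = ᶜ of { c, d, e, f }
  { b, d }  = ᶜ of { a, c, e, f }
  { a, b, d }  = { b } ∪ { a, d }
  { c, e, f }  = { e, f } ∪ { c, e }
  [64 total]
Round 6: stable.

Therefore σ(𝒜) = { ∅, { a }, { b }, { c }, { d }, { e }, { f }, { a, b }, { a, c }, { a, d }, { a, e }, { a, f }, { b, c }, { b, d }, { b, e }, { b, f }, { c, d }, { c, e }, { c, f }, { d, e }, { d, f }, { e, f }, { a, b, c }, { a, b, d }, { a, b, e }, { a, b, f }, { a, c, d }, { a, c, e }, { a, c, f }, { a, d, e }, { a, d, f }, { a, e, f }, { b, c, d }, { b, c, e }, { b, c, f }, { b, d, e }, { b, d, f }, { b, e, f }, { c, d, e }, { c, d, f }, { c, e, f }, { d, e, f }, { a, b, c, d }, { a, b, c, e }, { a, b, c, f }, { a, b, d, e }, { a, b, d, f }, { a, b, e, f }, { a, c, d, e }, { a, c, d, f }, { a, c, e, f }, { a, d, e, f }, { b, c, d, e }, { b, c, d, f }, { b, c, e, f }, { b, d, e, f }, { c, d, e, f }, { a, b, c, d, e }, { a, b, c, d, f }, { a, b, c, e, f }, { a, b, d, e, f }, { a, c, d, e, f }, { b, c, d, e, f }, X } (|σ(𝒜)| = 64).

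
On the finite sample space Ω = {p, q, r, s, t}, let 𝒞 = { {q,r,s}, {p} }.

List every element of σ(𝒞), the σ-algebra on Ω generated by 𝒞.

σ(𝒞) = { {}, {p}, {t}, {p,t}, {q,r,s}, {p,q,r,s}, {q,r,s,t}, Ω }

Check:
Initial family (4 sets): { {}, {p}, {q,r,s}, Ω }.
Round 1. New:
  {p,t}  = ᶜ of {q,r,s}
  {p,q,r,s}  = {q,r,s} ∪ {p}
  {q,r,s,t}  = ᶜ of {p}
  |family| = 7
Round 2 (1 new):
  {t}  = ᶜ of {p,q,r,s}
  |family| = 8
Round 3: already closed under ᶜ and ∪.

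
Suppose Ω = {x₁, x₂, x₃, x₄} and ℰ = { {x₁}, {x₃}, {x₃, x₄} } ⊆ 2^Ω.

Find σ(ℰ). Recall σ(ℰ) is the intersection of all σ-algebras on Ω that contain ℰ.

Answer: σ(ℰ) = { ∅, {x₁}, {x₂}, {x₃}, {x₄}, {x₁, x₂}, {x₁, x₃}, {x₁, x₄}, {x₂, x₃}, {x₂, x₄}, {x₃, x₄}, {x₁, x₂, x₃}, {x₁, x₂, x₄}, {x₁, x₃, x₄}, {x₂, x₃, x₄}, Ω }

Trace:
Start: ℰ ∪ {∅, Ω} = { ∅, {x₁}, {x₃}, {x₃, x₄}, Ω }.
Step 1 (5 new):
  {x₁, x₂}  = complement {x₃, x₄}
  {x₁, x₃}  = {x₃} ∪ {x₁}
  {x₁, x₂, x₄}  = complement {x₃}
  {x₁, x₃, x₄}  = {x₃, x₄} ∪ {x₁}
  {x₂, x₃, x₄}  = complement {x₁}
  (now 10)
Step 2: 3 new —
  {x₂}  = complement {x₁, x₃, x₄}
  {x₂, x₄}  = complement {x₁, x₃}
  {x₁, x₂, x₃}  = {x₁, x₂} ∪ {x₃}
  (now 13)
Step 3 adds 2:
  {x₄}  = complement {x₁, x₂, x₃}
  {x₂, x₃}  = {x₃} ∪ {x₂}
  (now 15)
Step 4 (1 new):
  {x₁, x₄}  = complement {x₂, x₃}
  (now 16)
Step 5: stable.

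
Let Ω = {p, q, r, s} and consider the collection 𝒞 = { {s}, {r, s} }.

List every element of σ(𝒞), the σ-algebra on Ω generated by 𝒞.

σ(𝒞) = { ∅, {r}, {s}, {p, q}, {r, s}, {p, q, r}, {p, q, s}, Ω }

Working:
Start: 𝒞 ∪ {∅, Ω} = { ∅, {s}, {r, s}, Ω }.
Step 1: 2 new —
  {p, q}  = Ω∖{r, s}
  {p, q, r}  = Ω∖{s}
Step 2 (1 new):
  {p, q, s}  = {p, q} ∪ {s}
Step 3: 1 new —
  {r}  = Ω∖{p, q, s}
Step 4: stable.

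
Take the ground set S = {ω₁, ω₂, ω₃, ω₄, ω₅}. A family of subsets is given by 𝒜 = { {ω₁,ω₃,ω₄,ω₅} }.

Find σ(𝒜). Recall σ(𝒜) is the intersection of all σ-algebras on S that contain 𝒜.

Answer: σ(𝒜) = { {}, {ω₂}, {ω₁,ω₃,ω₄,ω₅}, S }

Trace:
Initial family (3 sets): { {}, {ω₁,ω₃,ω₄,ω₅}, S }.
Iteration 1: +1 →
  {ω₂}  = ᶜ of {ω₁,ω₃,ω₄,ω₅}
Iteration 2: no new sets; the family is a σ-algebra.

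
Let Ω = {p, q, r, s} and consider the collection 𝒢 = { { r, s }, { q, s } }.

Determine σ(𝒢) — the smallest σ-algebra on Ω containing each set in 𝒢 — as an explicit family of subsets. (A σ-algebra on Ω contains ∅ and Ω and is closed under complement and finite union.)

Seed the family with 𝒢 together with ∅ and Ω: { ∅, { q, s }, { r, s }, Ω }.
Round 1 (3 new):
  { p, q }  = { r, s }ᶜ
  { p, r }  = { q, s }ᶜ
  { q, r, s }  = { r, s } ∪ { q, s }
  (now 7)
Round 2: +4 →
  { p }  = { q, r, s }ᶜ
  { p, q, r }  = { p, q } ∪ { p, r }
  { p, q, s }  = { p, q } ∪ { q, s }
  { p, r, s }  = { r, s } ∪ { p, r }
  (now 11)
Round 3 (3 new):
  { q }  = { p, r, s }ᶜ
  { r }  = { p, q, s }ᶜ
  { s }  = { p, q, r }ᶜ
  (now 14)
Round 4 adds 2:
  { p, s }  = { s } ∪ { p }
  { q, r }  = { r } ∪ { q }
  (now 16)
Round 5: closed — nothing new.

|σ(𝒢)| = 16.  σ(𝒢) = { ∅, { p }, { q }, { r }, { s }, { p, q }, { p, r }, { p, s }, { q, r }, { q, s }, { r, s }, { p, q, r }, { p, q, s }, { p, r, s }, { q, r, s }, Ω }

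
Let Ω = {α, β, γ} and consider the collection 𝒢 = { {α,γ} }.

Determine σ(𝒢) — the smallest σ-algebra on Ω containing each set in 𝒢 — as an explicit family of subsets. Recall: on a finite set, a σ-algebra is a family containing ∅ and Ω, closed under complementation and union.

Answer: σ(𝒢) = { {}, {β}, {α,γ}, Ω }

Trace:
Seed the family with 𝒢 together with ∅ and Ω: { {}, {α,γ}, Ω }.
Pass 1 adds 1:
  {β}  = Ω∖{α,γ}
  (now 4)
Pass 2: no new sets; the family is a σ-algebra.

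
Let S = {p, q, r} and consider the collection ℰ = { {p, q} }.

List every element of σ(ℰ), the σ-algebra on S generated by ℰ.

σ(ℰ) = { ∅, {r}, {p, q}, S }

Check:
Seed the family with ℰ together with ∅ and S: { ∅, {p, q}, S }.
Step 1: 1 new —
  {r}  = ᶜ of {p, q}
  |family| = 4
Step 2: closed — nothing new.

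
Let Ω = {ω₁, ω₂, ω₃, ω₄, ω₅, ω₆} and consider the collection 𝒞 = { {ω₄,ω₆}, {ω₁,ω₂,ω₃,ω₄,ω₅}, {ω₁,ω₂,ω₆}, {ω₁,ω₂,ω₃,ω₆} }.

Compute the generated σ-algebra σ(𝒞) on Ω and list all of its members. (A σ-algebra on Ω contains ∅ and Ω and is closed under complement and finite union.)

Initial family (6 sets): { {}, {ω₄,ω₆}, {ω₁,ω₂,ω₆}, {ω₁,ω₂,ω₃,ω₆}, {ω₁,ω₂,ω₃,ω₄,ω₅}, Ω }.
Round 1: 6 new —
  {ω₆}  = Ω∖{ω₁,ω₂,ω₃,ω₄,ω₅}
  {ω₄,ω₅}  = Ω∖{ω₁,ω₂,ω₃,ω₆}
  {ω₃,ω₄,ω₅}  = Ω∖{ω₁,ω₂,ω₆}
  {ω₁,ω₂,ω₃,ω₅}  = Ω∖{ω₄,ω₆}
  {ω₁,ω₂,ω₄,ω₆}  = {ω₁,ω₂,ω₆} ∪ {ω₄,ω₆}
  {ω₁,ω₂,ω₃,ω₄,ω₆}  = {ω₄,ω₆} ∪ {ω₁,ω₂,ω₃,ω₆}
  — 12 sets.
Round 2: +6 →
  {ω₅}  = Ω∖{ω₁,ω₂,ω₃,ω₄,ω₆}
  {ω₃,ω₅}  = Ω∖{ω₁,ω₂,ω₄,ω₆}
  {ω₄,ω₅,ω₆}  = {ω₆} ∪ {ω₄,ω₅}
  {ω₃,ω₄,ω₅,ω₆}  = {ω₃,ω₄,ω₅} ∪ {ω₆}
  {ω₁,ω₂,ω₃,ω₅,ω₆}  = {ω₆} ∪ {ω₁,ω₂,ω₃,ω₅}
  {ω₁,ω₂,ω₄,ω₅,ω₆}  = {ω₁,ω₂,ω₄,ω₆} ∪ {ω₄,ω₅}
  — 18 sets.
Round 3 adds 7:
  {ω₃}  = Ω∖{ω₁,ω₂,ω₄,ω₅,ω₆}
  {ω₄}  = Ω∖{ω₁,ω₂,ω₃,ω₅,ω₆}
  {ω₁,ω₂}  = Ω∖{ω₃,ω₄,ω₅,ω₆}
  {ω₅,ω₆}  = {ω₆} ∪ {ω₅}
  {ω₁,ω₂,ω₃}  = Ω∖{ω₄,ω₅,ω₆}
  {ω₃,ω₅,ω₆}  = {ω₃,ω₅} ∪ {ω₆}
  {ω₁,ω₂,ω₅,ω₆}  = {ω₁,ω₂,ω₆} ∪ {ω₅}
  — 25 sets.
Round 4: 7 new —
  {ω₃,ω₄}  = Ω∖{ω₁,ω₂,ω₅,ω₆}
  {ω₃,ω₆}  = {ω₆} ∪ {ω₃}
  {ω₁,ω₂,ω₄}  = Ω∖{ω₃,ω₅,ω₆}
  {ω₁,ω₂,ω₅}  = {ω₁,ω₂} ∪ {ω₅}
  {ω₃,ω₄,ω₆}  = {ω₃} ∪ {ω₄,ω₆}
  {ω₁,ω₂,ω₃,ω₄}  = Ω∖{ω₅,ω₆}
  {ω₁,ω₂,ω₄,ω₅}  = {ω₁,ω₂} ∪ {ω₄,ω₅}
  — 32 sets.
Round 5: stable.

Hence σ(𝒞) has 32 members: { {}, {ω₃}, {ω₄}, {ω₅}, {ω₆}, {ω₁,ω₂}, {ω₃,ω₄}, {ω₃,ω₅}, {ω₃,ω₆}, {ω₄,ω₅}, {ω₄,ω₆}, {ω₅,ω₆}, {ω₁,ω₂,ω₃}, {ω₁,ω₂,ω₄}, {ω₁,ω₂,ω₅}, {ω₁,ω₂,ω₆}, {ω₃,ω₄,ω₅}, {ω₃,ω₄,ω₆}, {ω₃,ω₅,ω₆}, {ω₄,ω₅,ω₆}, {ω₁,ω₂,ω₃,ω₄}, {ω₁,ω₂,ω₃,ω₅}, {ω₁,ω₂,ω₃,ω₆}, {ω₁,ω₂,ω₄,ω₅}, {ω₁,ω₂,ω₄,ω₆}, {ω₁,ω₂,ω₅,ω₆}, {ω₃,ω₄,ω₅,ω₆}, {ω₁,ω₂,ω₃,ω₄,ω₅}, {ω₁,ω₂,ω₃,ω₄,ω₆}, {ω₁,ω₂,ω₃,ω₅,ω₆}, {ω₁,ω₂,ω₄,ω₅,ω₆}, Ω }.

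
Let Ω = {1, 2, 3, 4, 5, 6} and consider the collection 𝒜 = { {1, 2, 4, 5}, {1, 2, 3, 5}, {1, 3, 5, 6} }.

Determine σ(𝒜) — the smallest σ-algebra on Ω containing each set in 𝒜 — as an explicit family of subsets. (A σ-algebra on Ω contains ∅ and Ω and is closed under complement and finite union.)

σ(𝒜) (32 sets): { {}, {2}, {3}, {4}, {6}, {1, 5}, {2, 3}, {2, 4}, {2, 6}, {3, 4}, {3, 6}, {4, 6}, {1, 2, 5}, {1, 3, 5}, {1, 4, 5}, {1, 5, 6}, {2, 3, 4}, {2, 3, 6}, {2, 4, 6}, {3, 4, 6}, {1, 2, 3, 5}, {1, 2, 4, 5}, {1, 2, 5, 6}, {1, 3, 4, 5}, {1, 3, 5, 6}, {1, 4, 5, 6}, {2, 3, 4, 6}, {1, 2, 3, 4, 5}, {1, 2, 3, 5, 6}, {1, 2, 4, 5, 6}, {1, 3, 4, 5, 6}, Ω }

Derivation:
Begin from { {}, {1, 2, 3, 5}, {1, 2, 4, 5}, {1, 3, 5, 6}, Ω } (that is, 𝒜 plus ∅ and Ω).
Step 1. New:
  {2, 4}  = Ω∖{1, 3, 5, 6}
  {3, 6}  = Ω∖{1, 2, 4, 5}
  {4, 6}  = Ω∖{1, 2, 3, 5}
  {1, 2, 3, 4, 5}  = {1, 2, 4, 5} ∪ {1, 2, 3, 5}
  {1, 2, 3, 5, 6}  = {1, 3, 5, 6} ∪ {1, 2, 3, 5}
  |family| = 10
Step 2. New:
  {4}  = Ω∖{1, 2, 3, 5, 6}
  {6}  = Ω∖{1, 2, 3, 4, 5}
  {2, 4, 6}  = {4, 6} ∪ {2, 4}
  {3, 4, 6}  = {3, 6} ∪ {4, 6}
  {2, 3, 4, 6}  = {3, 6} ∪ {2, 4}
  {1, 2, 4, 5, 6}  = {1, 2, 4, 5} ∪ {4, 6}
  {1, 3, 4, 5, 6}  = {1, 3, 5, 6} ∪ {4, 6}
  |family| = 17
Step 3 (5 new):
  {2}  = Ω∖{1, 3, 4, 5, 6}
  {3}  = Ω∖{1, 2, 4, 5, 6}
  {1, 5}  = Ω∖{2, 3, 4, 6}
  {1, 2, 5}  = Ω∖{3, 4, 6}
  {1, 3, 5}  = Ω∖{2, 4, 6}
  |family| = 22
Step 4 adds 10:
  {2, 3}  = {2} ∪ {3}
  {2, 6}  = {2} ∪ {6}
  {3, 4}  = {3} ∪ {4}
  {1, 4, 5}  = {1, 5} ∪ {4}
  {1, 5, 6}  = {6} ∪ {1, 5}
  {2, 3, 4}  = {3} ∪ {2, 4}
  {2, 3, 6}  = {2} ∪ {3, 6}
  {1, 2, 5, 6}  = {6} ∪ {1, 2, 5}
  {1, 3, 4, 5}  = {1, 3, 5} ∪ {4}
  {1, 4, 5, 6}  = {1, 5} ∪ {4, 6}
  |family| = 32
Step 5: no new sets; the family is a σ-algebra.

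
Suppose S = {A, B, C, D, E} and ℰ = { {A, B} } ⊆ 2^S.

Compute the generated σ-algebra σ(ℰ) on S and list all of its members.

Answer: σ(ℰ) = { ∅, {A, B}, {C, D, E}, S }

Trace:
Begin from { ∅, {A, B}, S } (that is, ℰ plus ∅ and S).
Step 1. New:
  {C, D, E}  = complement {A, B}
  — 4 sets.
After Step 2 the family is unchanged; done.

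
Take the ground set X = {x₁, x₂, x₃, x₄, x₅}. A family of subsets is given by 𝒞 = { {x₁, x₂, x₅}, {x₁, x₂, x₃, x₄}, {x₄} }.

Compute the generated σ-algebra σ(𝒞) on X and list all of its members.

Take S₀ = 𝒞 ∪ {∅, X} = { {}, {x₄}, {x₁, x₂, x₅}, {x₁, x₂, x₃, x₄}, X }.
Iteration 1: +4 →
  {x₅}  = {x₁, x₂, x₃, x₄}ᶜ
  {x₃, x₄}  = {x₁, x₂, x₅}ᶜ
  {x₁, x₂, x₃, x₅}  = {x₄}ᶜ
  {x₁, x₂, x₄, x₅}  = {x₁, x₂, x₅} ∪ {x₄}
  |family| = 9
Iteration 2. New:
  {x₃}  = {x₁, x₂, x₄, x₅}ᶜ
  {x₄, x₅}  = {x₅} ∪ {x₄}
  {x₃, x₄, x₅}  = {x₃, x₄} ∪ {x₅}
  |family| = 12
Iteration 3: +3 →
  {x₁, x₂}  = {x₃, x₄, x₅}ᶜ
  {x₃, x₅}  = {x₃} ∪ {x₅}
  {x₁, x₂, x₃}  = {x₄, x₅}ᶜ
  |family| = 15
Iteration 4: +1 →
  {x₁, x₂, x₄}  = {x₃, x₅}ᶜ
  |family| = 16
Iteration 5: already closed under ᶜ and ∪.

σ(𝒞) = { {}, {x₃}, {x₄}, {x₅}, {x₁, x₂}, {x₃, x₄}, {x₃, x₅}, {x₄, x₅}, {x₁, x₂, x₃}, {x₁, x₂, x₄}, {x₁, x₂, x₅}, {x₃, x₄, x₅}, {x₁, x₂, x₃, x₄}, {x₁, x₂, x₃, x₅}, {x₁, x₂, x₄, x₅}, X }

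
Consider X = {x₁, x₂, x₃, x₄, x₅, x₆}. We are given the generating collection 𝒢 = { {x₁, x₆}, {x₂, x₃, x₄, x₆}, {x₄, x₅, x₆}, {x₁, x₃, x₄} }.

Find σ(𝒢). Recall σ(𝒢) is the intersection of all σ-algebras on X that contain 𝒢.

Begin from { ∅, {x₁, x₆}, {x₁, x₃, x₄}, {x₄, x₅, x₆}, {x₂, x₃, x₄, x₆}, X } (that is, 𝒢 plus ∅ and X).
Pass 1: 9 new —
  {x₁, x₅}  = X∖{x₂, x₃, x₄, x₆}
  {x₁, x₂, x₃}  = X∖{x₄, x₅, x₆}
  {x₂, x₅, x₆}  = X∖{x₁, x₃, x₄}
  {x₁, x₃, x₄, x₆}  = {x₁, x₃, x₄} ∪ {x₁, x₆}
  {x₁, x₄, x₅, x₆}  = {x₁, x₆} ∪ {x₄, x₅, x₆}
  {x₂, x₃, x₄, x₅}  = X∖{x₁, x₆}
  {x₁, x₂, x₃, x₄, x₆}  = {x₁, x₃, x₄} ∪ {x₂, x₃, x₄, x₆}
  {x₁, x₃, x₄, x₅, x₆}  = {x₁, x₃, x₄} ∪ {x₄, x₅, x₆}
  {x₂, x₃, x₄, x₅, x₆}  = {x₂, x₃, x₄, x₆} ∪ {x₄, x₅, x₆}
Pass 2 adds 15:
  {x₁}  = X∖{x₂, x₃, x₄, x₅, x₆}
  {x₂}  = X∖{x₁, x₃, x₄, x₅, x₆}
  {x₅}  = X∖{x₁, x₂, x₃, x₄, x₆}
  {x₂, x₃}  = X∖{x₁, x₄, x₅, x₆}
  {x₂, x₅}  = X∖{x₁, x₃, x₄, x₆}
  {x₁, x₅, x₆}  = {x₁, x₆} ∪ {x₁, x₅}
  {x₁, x₂, x₃, x₄}  = {x₁, x₂, x₃} ∪ {x₁, x₃, x₄}
  {x₁, x₂, x₃, x₅}  = {x₁, x₂, x₃} ∪ {x₁, x₅}
  {x₁, x₂, x₃, x₆}  = {x₁, x₂, x₃} ∪ {x₁, x₆}
  {x₁, x₂, x₅, x₆}  = {x₁, x₆} ∪ {x₂, x₅, x₆}
  {x₁, x₃, x₄, x₅}  = {x₁, x₃, x₄} ∪ {x₁, x₅}
  {x₂, x₄, x₅, x₆}  = {x₂, x₅, x₆} ∪ {x₄, x₅, x₆}
  {x₁, x₂, x₃, x₄, x₅}  = {x₁, x₂, x₃} ∪ {x₂, x₃, x₄, x₅}
  {x₁, x₂, x₃, x₅, x₆}  = {x₁, x₂, x₃} ∪ {x₂, x₅, x₆}
  {x₁, x₂, x₄, x₅, x₆}  = {x₁, x₄, x₅, x₆} ∪ {x₂, x₅, x₆}
Pass 3: +15 →
  {x₃}  = X∖{x₁, x₂, x₄, x₅, x₆}
  {x₄}  = X∖{x₁, x₂, x₃, x₅, x₆}
  {x₆}  = X∖{x₁, x₂, x₃, x₄, x₅}
  {x₁, x₂}  = {x₂} ∪ {x₁}
  {x₁, x₃}  = X∖{x₂, x₄, x₅, x₆}
  {x₂, x₆}  = X∖{x₁, x₃, x₄, x₅}
  {x₃, x₄}  = X∖{x₁, x₂, x₅, x₆}
  {x₄, x₅}  = X∖{x₁, x₂, x₃, x₆}
  {x₄, x₆}  = X∖{x₁, x₂, x₃, x₅}
  {x₅, x₆}  = X∖{x₁, x₂, x₃, x₄}
  {x₁, x₂, x₅}  = {x₂, x₅} ∪ {x₁, x₅}
  {x₁, x₂, x₆}  = {x₁, x₆} ∪ {x₂}
  {x₂, x₃, x₄}  = X∖{x₁, x₅, x₆}
  {x₂, x₃, x₅}  = {x₂, x₅} ∪ {x₂, x₃}
  {x₂, x₃, x₅, x₆}  = {x₂, x₅, x₆} ∪ {x₂, x₃}
Pass 4: +19 →
  {x₁, x₄}  = X∖{x₂, x₃, x₅, x₆}
  {x₂, x₄}  = {x₂} ∪ {x₄}
  {x₃, x₅}  = {x₃} ∪ {x₅}
  {x₃, x₆}  = {x₃} ∪ {x₆}
  {x₁, x₂, x₄}  = {x₁, x₂} ∪ {x₄}
  {x₁, x₃, x₅}  = {x₁, x₃} ∪ {x₁, x₅}
  {x₁, x₃, x₆}  = {x₁, x₆} ∪ {x₁, x₃}
  {x₁, x₄, x₅}  = {x₄, x₅} ∪ {x₁}
  {x₁, x₄, x₆}  = X∖{x₂, x₃, x₅}
  {x₂, x₃, x₆}  = {x₂, x₆} ∪ {x₃}
  {x₂, x₄, x₅}  = {x₂} ∪ {x₄, x₅}
  {x₂, x₄, x₆}  = {x₂} ∪ {x₄, x₆}
  {x₃, x₄, x₅}  = X∖{x₁, x₂, x₆}
  {x₃, x₄, x₆}  = X∖{x₁, x₂, x₅}
  {x₃, x₅, x₆}  = {x₃} ∪ {x₅, x₆}
  {x₁, x₂, x₄, x₅}  = {x₄, x₅} ∪ {x₁, x₂}
  {x₁, x₂, x₄, x₆}  = {x₁, x₂} ∪ {x₄, x₆}
  {x₁, x₃, x₅, x₆}  = {x₁, x₅, x₆} ∪ {x₁, x₃}
  {x₃, x₄, x₅, x₆}  = X∖{x₁, x₂}
Pass 5 adds nothing — fixpoint reached.

Therefore σ(𝒢) = { ∅, {x₁}, {x₂}, {x₃}, {x₄}, {x₅}, {x₆}, {x₁, x₂}, {x₁, x₃}, {x₁, x₄}, {x₁, x₅}, {x₁, x₆}, {x₂, x₃}, {x₂, x₄}, {x₂, x₅}, {x₂, x₆}, {x₃, x₄}, {x₃, x₅}, {x₃, x₆}, {x₄, x₅}, {x₄, x₆}, {x₅, x₆}, {x₁, x₂, x₃}, {x₁, x₂, x₄}, {x₁, x₂, x₅}, {x₁, x₂, x₆}, {x₁, x₃, x₄}, {x₁, x₃, x₅}, {x₁, x₃, x₆}, {x₁, x₄, x₅}, {x₁, x₄, x₆}, {x₁, x₅, x₆}, {x₂, x₃, x₄}, {x₂, x₃, x₅}, {x₂, x₃, x₆}, {x₂, x₄, x₅}, {x₂, x₄, x₆}, {x₂, x₅, x₆}, {x₃, x₄, x₅}, {x₃, x₄, x₆}, {x₃, x₅, x₆}, {x₄, x₅, x₆}, {x₁, x₂, x₃, x₄}, {x₁, x₂, x₃, x₅}, {x₁, x₂, x₃, x₆}, {x₁, x₂, x₄, x₅}, {x₁, x₂, x₄, x₆}, {x₁, x₂, x₅, x₆}, {x₁, x₃, x₄, x₅}, {x₁, x₃, x₄, x₆}, {x₁, x₃, x₅, x₆}, {x₁, x₄, x₅, x₆}, {x₂, x₃, x₄, x₅}, {x₂, x₃, x₄, x₆}, {x₂, x₃, x₅, x₆}, {x₂, x₄, x₅, x₆}, {x₃, x₄, x₅, x₆}, {x₁, x₂, x₃, x₄, x₅}, {x₁, x₂, x₃, x₄, x₆}, {x₁, x₂, x₃, x₅, x₆}, {x₁, x₂, x₄, x₅, x₆}, {x₁, x₃, x₄, x₅, x₆}, {x₂, x₃, x₄, x₅, x₆}, X } (|σ(𝒢)| = 64).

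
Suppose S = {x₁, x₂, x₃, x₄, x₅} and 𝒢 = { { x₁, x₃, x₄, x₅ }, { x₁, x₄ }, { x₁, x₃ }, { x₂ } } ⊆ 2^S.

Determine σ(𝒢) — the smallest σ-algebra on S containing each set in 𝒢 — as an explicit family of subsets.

Seed the family with 𝒢 together with ∅ and S: { {  }, { x₂ }, { x₁, x₃ }, { x₁, x₄ }, { x₁, x₃, x₄, x₅ }, S }.
Iteration 1. New:
  { x₁, x₂, x₃ }  = { x₁, x₃ } ∪ { x₂ }
  { x₁, x₂, x₄ }  = { x₁, x₄ } ∪ { x₂ }
  { x₁, x₃, x₄ }  = { x₁, x₄ } ∪ { x₁, x₃ }
  { x₂, x₃, x₅ }  = { x₁, x₄ }ᶜ
  { x₂, x₄, x₅ }  = { x₁, x₃ }ᶜ
  [11 total]
Iteration 2 (7 new):
  { x₂, x₅ }  = { x₁, x₃, x₄ }ᶜ
  { x₃, x₅ }  = { x₁, x₂, x₄ }ᶜ
  { x₄, x₅ }  = { x₁, x₂, x₃ }ᶜ
  { x₁, x₂, x₃, x₄ }  = { x₁, x₂, x₃ } ∪ { x₁, x₂, x₄ }
  { x₁, x₂, x₃, x₅ }  = { x₁, x₂, x₃ } ∪ { x₂, x₃, x₅ }
  { x₁, x₂, x₄, x₅ }  = { x₁, x₂, x₄ } ∪ { x₂, x₄, x₅ }
  { x₂, x₃, x₄, x₅ }  = { x₂, x₃, x₅ } ∪ { x₂, x₄, x₅ }
  [18 total]
Iteration 3. New:
  { x₁ }  = { x₂, x₃, x₄, x₅ }ᶜ
  { x₃ }  = { x₁, x₂, x₄, x₅ }ᶜ
  { x₄ }  = { x₁, x₂, x₃, x₅ }ᶜ
  { x₅ }  = { x₁, x₂, x₃, x₄ }ᶜ
  { x₁, x₃, x₅ }  = { x₁, x₃ } ∪ { x₃, x₅ }
  { x₁, x₄, x₅ }  = { x₄, x₅ } ∪ { x₁, x₄ }
  { x₃, x₄, x₅ }  = { x₄, x₅ } ∪ { x₃, x₅ }
  [25 total]
Iteration 4. New:
  { x₁, x₂ }  = { x₃, x₄, x₅ }ᶜ
  { x₁, x₅ }  = { x₅ } ∪ { x₁ }
  { x₂, x₃ }  = { x₁, x₄, x₅ }ᶜ
  { x₂, x₄ }  = { x₁, x₃, x₅ }ᶜ
  { x₃, x₄ }  = { x₃ } ∪ { x₄ }
  { x₁, x₂, x₅ }  = { x₂, x₅ } ∪ { x₁ }
  [31 total]
Iteration 5 (1 new):
  { x₂, x₃, x₄ }  = { x₁, x₅ }ᶜ
  [32 total]
Iteration 6: closed — nothing new.

Hence σ(𝒢) has 32 members: { {  }, { x₁ }, { x₂ }, { x₃ }, { x₄ }, { x₅ }, { x₁, x₂ }, { x₁, x₃ }, { x₁, x₄ }, { x₁, x₅ }, { x₂, x₃ }, { x₂, x₄ }, { x₂, x₅ }, { x₃, x₄ }, { x₃, x₅ }, { x₄, x₅ }, { x₁, x₂, x₃ }, { x₁, x₂, x₄ }, { x₁, x₂, x₅ }, { x₁, x₃, x₄ }, { x₁, x₃, x₅ }, { x₁, x₄, x₅ }, { x₂, x₃, x₄ }, { x₂, x₃, x₅ }, { x₂, x₄, x₅ }, { x₃, x₄, x₅ }, { x₁, x₂, x₃, x₄ }, { x₁, x₂, x₃, x₅ }, { x₁, x₂, x₄, x₅ }, { x₁, x₃, x₄, x₅ }, { x₂, x₃, x₄, x₅ }, S }.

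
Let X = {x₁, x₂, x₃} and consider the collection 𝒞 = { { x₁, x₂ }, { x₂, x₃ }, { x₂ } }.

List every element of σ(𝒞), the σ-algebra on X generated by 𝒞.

σ(𝒞) = { {}, { x₁ }, { x₂ }, { x₃ }, { x₁, x₂ }, { x₁, x₃ }, { x₂, x₃ }, X }

Derivation:
Start: 𝒞 ∪ {∅, X} = { {}, { x₂ }, { x₁, x₂ }, { x₂, x₃ }, X }.
Pass 1: 3 new —
  { x₁ }  = ᶜ of { x₂, x₃ }
  { x₃ }  = ᶜ of { x₁, x₂ }
  { x₁, x₃ }  = ᶜ of { x₂ }
  — 8 sets.
Pass 2 adds nothing — fixpoint reached.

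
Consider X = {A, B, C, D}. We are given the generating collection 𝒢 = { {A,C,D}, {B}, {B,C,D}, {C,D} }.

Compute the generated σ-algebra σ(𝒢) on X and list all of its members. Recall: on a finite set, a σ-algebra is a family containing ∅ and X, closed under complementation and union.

Begin from { {}, {B}, {C,D}, {A,C,D}, {B,C,D}, X } (that is, 𝒢 plus ∅ and X).
Pass 1 adds 2:
  {A}  = ᶜ of {B,C,D}
  {A,B}  = ᶜ of {C,D}
  |family| = 8
Pass 2 adds nothing — fixpoint reached.

Hence σ(𝒢) has 8 members: { {}, {A}, {B}, {A,B}, {C,D}, {A,C,D}, {B,C,D}, X }.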